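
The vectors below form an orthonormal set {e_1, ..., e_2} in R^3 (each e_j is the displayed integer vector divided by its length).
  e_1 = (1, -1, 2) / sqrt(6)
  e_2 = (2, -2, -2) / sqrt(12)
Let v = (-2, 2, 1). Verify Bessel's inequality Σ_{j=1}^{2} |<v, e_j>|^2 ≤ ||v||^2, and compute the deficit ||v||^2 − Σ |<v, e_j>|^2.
Σ |<v, e_j>|^2 = 9; ||v||^2 = 9; deficit = 0

Write each e_j = u_j / sqrt(<u_j, u_j>) where u_j is the displayed integer vector. Then <v, e_j> = <v, u_j> / sqrt(<u_j, u_j>), so |<v, e_j>|^2 = <v, u_j>^2 / <u_j, u_j>.
Coefficients: <v, e_1> = -2/sqrt(6), <v, e_2> = -10/sqrt(12).
Square and sum: Σ |<v, e_j>|^2 = 9.
Compute ||v||^2 = v·v = 9.
Deficit = 9 − 9 = 0 ≥ 0, confirming Bessel's inequality. (The deficit equals ||v − Σ <v,e_j> e_j||^2, the squared distance from v to span{e_j}.)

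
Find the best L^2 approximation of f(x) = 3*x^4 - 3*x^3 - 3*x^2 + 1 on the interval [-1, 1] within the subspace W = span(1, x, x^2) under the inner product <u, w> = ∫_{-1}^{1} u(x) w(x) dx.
g(x) = -3*x^2/7 - 9*x/5 + 26/35

The best approximation g ∈ W is the orthogonal projection of f onto W. Writing g = a_0 + a_1 x + a_2 x^2, the coefficients solve the normal equations G · a = b where
  G_{ij} = <φ_i, φ_j> and b_i = <f, φ_i>, with φ_0 = 1, φ_1 = x, φ_2 = x^2.
G =
  [2, 0, 2/3]
  [0, 2/3, 0]
  [2/3, 0, 2/5],
b = (6/5, -6/5, 34/105).
Solving gives a_0 = 26/35, a_1 = -9/5, a_2 = -3/7, so
  g(x) = -3*x^2/7 - 9*x/5 + 26/35.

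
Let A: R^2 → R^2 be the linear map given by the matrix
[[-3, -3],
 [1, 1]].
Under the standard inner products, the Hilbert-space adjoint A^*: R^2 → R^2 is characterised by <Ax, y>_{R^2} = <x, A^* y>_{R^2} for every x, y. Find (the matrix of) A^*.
A^* = A^T =
[[-3, 1],
 [-3, 1]]

For real matrices with standard dot products, the defining identity <Ax, y> = <x, A^* y> gives (Ax)^T y = x^T (A^*) y, i.e. x^T A^T y = x^T (A^*) y. Since this holds for all x, y, we must have A^* = A^T. Therefore
A^* =
[[-3, 1],
 [-3, 1]].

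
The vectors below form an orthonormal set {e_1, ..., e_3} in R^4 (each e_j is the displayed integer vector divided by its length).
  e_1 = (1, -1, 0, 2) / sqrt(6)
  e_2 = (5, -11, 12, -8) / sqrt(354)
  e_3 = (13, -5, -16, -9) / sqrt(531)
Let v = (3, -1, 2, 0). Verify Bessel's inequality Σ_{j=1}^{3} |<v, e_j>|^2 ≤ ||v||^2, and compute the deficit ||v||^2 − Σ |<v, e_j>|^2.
Σ |<v, e_j>|^2 = 10; ||v||^2 = 14; deficit = 4

Write each e_j = u_j / sqrt(<u_j, u_j>) where u_j is the displayed integer vector. Then <v, e_j> = <v, u_j> / sqrt(<u_j, u_j>), so |<v, e_j>|^2 = <v, u_j>^2 / <u_j, u_j>.
Coefficients: <v, e_1> = 4/sqrt(6), <v, e_2> = 50/sqrt(354), <v, e_3> = 12/sqrt(531).
Square and sum: Σ |<v, e_j>|^2 = 10.
Compute ||v||^2 = v·v = 14.
Deficit = 14 − 10 = 4 ≥ 0, confirming Bessel's inequality. (The deficit equals ||v − Σ <v,e_j> e_j||^2, the squared distance from v to span{e_j}.)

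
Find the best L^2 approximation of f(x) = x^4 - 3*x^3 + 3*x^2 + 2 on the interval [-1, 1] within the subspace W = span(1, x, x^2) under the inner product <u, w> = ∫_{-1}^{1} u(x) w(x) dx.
g(x) = 27*x^2/7 - 9*x/5 + 67/35

The best approximation g ∈ W is the orthogonal projection of f onto W. Writing g = a_0 + a_1 x + a_2 x^2, the coefficients solve the normal equations G · a = b where
  G_{ij} = <φ_i, φ_j> and b_i = <f, φ_i>, with φ_0 = 1, φ_1 = x, φ_2 = x^2.
G =
  [2, 0, 2/3]
  [0, 2/3, 0]
  [2/3, 0, 2/5],
b = (32/5, -6/5, 296/105).
Solving gives a_0 = 67/35, a_1 = -9/5, a_2 = 27/7, so
  g(x) = 27*x^2/7 - 9*x/5 + 67/35.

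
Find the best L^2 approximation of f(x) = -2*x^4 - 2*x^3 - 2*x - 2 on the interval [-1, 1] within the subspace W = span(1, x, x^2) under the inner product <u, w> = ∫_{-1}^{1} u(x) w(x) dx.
g(x) = -12*x^2/7 - 16*x/5 - 64/35

The best approximation g ∈ W is the orthogonal projection of f onto W. Writing g = a_0 + a_1 x + a_2 x^2, the coefficients solve the normal equations G · a = b where
  G_{ij} = <φ_i, φ_j> and b_i = <f, φ_i>, with φ_0 = 1, φ_1 = x, φ_2 = x^2.
G =
  [2, 0, 2/3]
  [0, 2/3, 0]
  [2/3, 0, 2/5],
b = (-24/5, -32/15, -40/21).
Solving gives a_0 = -64/35, a_1 = -16/5, a_2 = -12/7, so
  g(x) = -12*x^2/7 - 16*x/5 - 64/35.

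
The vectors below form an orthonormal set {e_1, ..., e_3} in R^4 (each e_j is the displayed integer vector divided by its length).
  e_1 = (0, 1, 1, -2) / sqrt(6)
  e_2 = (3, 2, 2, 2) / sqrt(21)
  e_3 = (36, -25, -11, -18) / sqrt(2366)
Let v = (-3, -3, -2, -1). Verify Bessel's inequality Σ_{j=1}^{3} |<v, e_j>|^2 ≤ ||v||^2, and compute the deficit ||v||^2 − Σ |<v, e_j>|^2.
Σ |<v, e_j>|^2 = 3806/169; ||v||^2 = 23; deficit = 81/169

Write each e_j = u_j / sqrt(<u_j, u_j>) where u_j is the displayed integer vector. Then <v, e_j> = <v, u_j> / sqrt(<u_j, u_j>), so |<v, e_j>|^2 = <v, u_j>^2 / <u_j, u_j>.
Coefficients: <v, e_1> = -3/sqrt(6), <v, e_2> = -21/sqrt(21), <v, e_3> = 7/sqrt(2366).
Square and sum: Σ |<v, e_j>|^2 = 3806/169.
Compute ||v||^2 = v·v = 23.
Deficit = 23 − 3806/169 = 81/169 ≥ 0, confirming Bessel's inequality. (The deficit equals ||v − Σ <v,e_j> e_j||^2, the squared distance from v to span{e_j}.)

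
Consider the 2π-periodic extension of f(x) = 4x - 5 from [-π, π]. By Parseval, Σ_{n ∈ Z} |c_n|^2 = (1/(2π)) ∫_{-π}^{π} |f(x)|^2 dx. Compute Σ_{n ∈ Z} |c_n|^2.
Σ |c_n|^2 = 16π^2/3 + 25

Expand and integrate term by term over [-π, π]:
  ∫ (4x)^2 dx = 16·(2π^3/3); ∫ 2·4·(-5)·x dx = 0 (odd integrand); ∫ (-5)^2 dx = 25·2π.
So (1/(2π)) ∫_{-π}^{π} (4x - 5)^2 dx = 16π^2/3 + 25 = 16π^2/3 + 25.
Parseval ⇒ Σ |c_n|^2 = 16π^2/3 + 25.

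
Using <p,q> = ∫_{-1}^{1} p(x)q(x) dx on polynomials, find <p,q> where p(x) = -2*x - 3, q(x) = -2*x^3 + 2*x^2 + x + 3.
<p,q> = -326/15

Expand the product: p(x)·q(x) = 4*x^4 + 2*x^3 - 8*x^2 - 9*x - 9.
∫_{-1}^{1} of each monomial x^k gives [2/(k+1) if k even, 0 if k odd]. Integrating term-by-term (or equivalently evaluating the antiderivative F(x) = 4*x^5/5 + x^4/2 - 8*x^3/3 - 9*x^2/2 - 9*x at the endpoints):
  F(1) − F(−1) = -223/15 − (103/15) = -326/15.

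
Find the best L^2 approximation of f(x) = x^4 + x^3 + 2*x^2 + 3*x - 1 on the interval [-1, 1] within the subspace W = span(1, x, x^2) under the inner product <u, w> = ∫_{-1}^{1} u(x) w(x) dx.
g(x) = 20*x^2/7 + 18*x/5 - 38/35

The best approximation g ∈ W is the orthogonal projection of f onto W. Writing g = a_0 + a_1 x + a_2 x^2, the coefficients solve the normal equations G · a = b where
  G_{ij} = <φ_i, φ_j> and b_i = <f, φ_i>, with φ_0 = 1, φ_1 = x, φ_2 = x^2.
G =
  [2, 0, 2/3]
  [0, 2/3, 0]
  [2/3, 0, 2/5],
b = (-4/15, 12/5, 44/105).
Solving gives a_0 = -38/35, a_1 = 18/5, a_2 = 20/7, so
  g(x) = 20*x^2/7 + 18*x/5 - 38/35.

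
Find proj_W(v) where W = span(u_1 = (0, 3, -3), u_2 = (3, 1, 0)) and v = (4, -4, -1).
proj_W(v) = (3, -1, 2)

Set up U = [u_1 | ... | u_2] ∈ R^(3×2). The projector onto W = col(U) is P = U (U^T U)^(-1) U^T.
Compute U^T U =
  [18, 3]
  [3, 10],
and U^T v = (-9, 8).
Solve U^T U · c = U^T v for the coefficients: c = (-2/3, 1). The projection is proj_W(v) = U c.
Check: (v - proj_W(v)) · u_1 = 0  (should be 0).
Check: (v - proj_W(v)) · u_2 = 0  (should be 0).
Result: proj_W(v) = (3, -1, 2).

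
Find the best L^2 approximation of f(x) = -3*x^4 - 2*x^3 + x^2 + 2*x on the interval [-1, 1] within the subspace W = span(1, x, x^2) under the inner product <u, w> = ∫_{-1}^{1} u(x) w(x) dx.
g(x) = -11*x^2/7 + 4*x/5 + 9/35

The best approximation g ∈ W is the orthogonal projection of f onto W. Writing g = a_0 + a_1 x + a_2 x^2, the coefficients solve the normal equations G · a = b where
  G_{ij} = <φ_i, φ_j> and b_i = <f, φ_i>, with φ_0 = 1, φ_1 = x, φ_2 = x^2.
G =
  [2, 0, 2/3]
  [0, 2/3, 0]
  [2/3, 0, 2/5],
b = (-8/15, 8/15, -16/35).
Solving gives a_0 = 9/35, a_1 = 4/5, a_2 = -11/7, so
  g(x) = -11*x^2/7 + 4*x/5 + 9/35.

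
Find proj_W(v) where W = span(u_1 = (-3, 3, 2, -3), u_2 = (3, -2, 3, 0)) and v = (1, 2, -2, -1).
proj_W(v) = (-540/601, 341/601, -635/601, 57/601)

Set up U = [u_1 | ... | u_2] ∈ R^(4×2). The projector onto W = col(U) is P = U (U^T U)^(-1) U^T.
Compute U^T U =
  [31, -9]
  [-9, 22],
and U^T v = (2, -7).
Solve U^T U · c = U^T v for the coefficients: c = (-19/601, -199/601). The projection is proj_W(v) = U c.
Check: (v - proj_W(v)) · u_1 = 0  (should be 0).
Check: (v - proj_W(v)) · u_2 = 0  (should be 0).
Result: proj_W(v) = (-540/601, 341/601, -635/601, 57/601).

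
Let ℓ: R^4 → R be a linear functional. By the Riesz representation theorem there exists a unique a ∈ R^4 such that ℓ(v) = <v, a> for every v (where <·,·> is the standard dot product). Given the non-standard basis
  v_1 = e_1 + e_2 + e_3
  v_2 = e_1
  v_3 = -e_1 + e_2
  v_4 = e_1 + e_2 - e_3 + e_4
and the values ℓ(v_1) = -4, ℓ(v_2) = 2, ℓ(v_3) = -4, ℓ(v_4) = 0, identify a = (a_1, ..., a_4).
a = (2, -2, -4, -4)

Write a = (a_1, ..., a_4) in the standard basis. For each basis vector v_i, ℓ(v_i) = <v_i, a> is a linear equation in the a_j's. Collect the n equations into a matrix system V a = ℓ, where row i of V is v_i (expressed in the standard basis). Since V is invertible (lower-triangular with 1s on the diagonal, up to permutation), solve by back-substitution:
  V =
[[1, 1, 1, 0],
 [1, 0, 0, 0],
 [-1, 1, 0, 0],
 [1, 1, -1, 1]]
  V a = (-4, 2, -4, 0)
Solving gives a = (2, -2, -4, -4).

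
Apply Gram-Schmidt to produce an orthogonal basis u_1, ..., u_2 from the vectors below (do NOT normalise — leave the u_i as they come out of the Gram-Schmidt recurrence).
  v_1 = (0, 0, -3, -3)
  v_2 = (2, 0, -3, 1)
Orthogonal basis:
  u_1 = (0, 0, -3, -3)
  u_2 = (2, 0, -2, 2)

Apply the Gram-Schmidt recurrence
  u_1 = v_1
  u_i = v_i − Σ_{j<i} ((v_i · u_j) / (u_j · u_j)) · u_j.

Step by step this gives:
  u_1 = (0, 0, -3, -3)
  u_2 = (2, 0, -2, 2)

Orthogonality check:
  u_2 · u_1 = 0 (should be 0)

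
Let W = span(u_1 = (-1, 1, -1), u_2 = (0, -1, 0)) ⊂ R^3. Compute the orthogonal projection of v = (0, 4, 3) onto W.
proj_W(v) = (3/2, 4, 3/2)

Set up U = [u_1 | ... | u_2] ∈ R^(3×2). The projector onto W = col(U) is P = U (U^T U)^(-1) U^T.
Compute U^T U =
  [3, -1]
  [-1, 1],
and U^T v = (1, -4).
Solve U^T U · c = U^T v for the coefficients: c = (-3/2, -11/2). The projection is proj_W(v) = U c.
Check: (v - proj_W(v)) · u_1 = 0  (should be 0).
Check: (v - proj_W(v)) · u_2 = 0  (should be 0).
Result: proj_W(v) = (3/2, 4, 3/2).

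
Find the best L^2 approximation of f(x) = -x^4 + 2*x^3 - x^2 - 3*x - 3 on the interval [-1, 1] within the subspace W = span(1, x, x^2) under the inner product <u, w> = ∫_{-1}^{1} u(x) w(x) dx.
g(x) = -13*x^2/7 - 9*x/5 - 102/35

The best approximation g ∈ W is the orthogonal projection of f onto W. Writing g = a_0 + a_1 x + a_2 x^2, the coefficients solve the normal equations G · a = b where
  G_{ij} = <φ_i, φ_j> and b_i = <f, φ_i>, with φ_0 = 1, φ_1 = x, φ_2 = x^2.
G =
  [2, 0, 2/3]
  [0, 2/3, 0]
  [2/3, 0, 2/5],
b = (-106/15, -6/5, -94/35).
Solving gives a_0 = -102/35, a_1 = -9/5, a_2 = -13/7, so
  g(x) = -13*x^2/7 - 9*x/5 - 102/35.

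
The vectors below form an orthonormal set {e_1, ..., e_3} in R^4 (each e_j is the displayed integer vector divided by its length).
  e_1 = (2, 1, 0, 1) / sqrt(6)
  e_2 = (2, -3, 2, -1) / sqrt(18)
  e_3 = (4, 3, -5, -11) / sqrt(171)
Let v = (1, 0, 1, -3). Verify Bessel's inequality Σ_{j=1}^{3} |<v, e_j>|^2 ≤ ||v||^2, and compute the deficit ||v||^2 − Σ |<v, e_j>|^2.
Σ |<v, e_j>|^2 = 506/57; ||v||^2 = 11; deficit = 121/57

Write each e_j = u_j / sqrt(<u_j, u_j>) where u_j is the displayed integer vector. Then <v, e_j> = <v, u_j> / sqrt(<u_j, u_j>), so |<v, e_j>|^2 = <v, u_j>^2 / <u_j, u_j>.
Coefficients: <v, e_1> = -1/sqrt(6), <v, e_2> = 7/sqrt(18), <v, e_3> = 32/sqrt(171).
Square and sum: Σ |<v, e_j>|^2 = 506/57.
Compute ||v||^2 = v·v = 11.
Deficit = 11 − 506/57 = 121/57 ≥ 0, confirming Bessel's inequality. (The deficit equals ||v − Σ <v,e_j> e_j||^2, the squared distance from v to span{e_j}.)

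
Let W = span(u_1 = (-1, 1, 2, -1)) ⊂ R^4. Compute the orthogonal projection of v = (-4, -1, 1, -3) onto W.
proj_W(v) = (-8/7, 8/7, 16/7, -8/7)

Set up U = [u_1 | ... | u_1] ∈ R^(4×1). The projector onto W = col(U) is P = U (U^T U)^(-1) U^T.
Compute U^T U =
  [7],
and U^T v = (8).
Solve U^T U · c = U^T v for the coefficients: c = (8/7). The projection is proj_W(v) = U c.
Check: (v - proj_W(v)) · u_1 = 0  (should be 0).
Result: proj_W(v) = (-8/7, 8/7, 16/7, -8/7).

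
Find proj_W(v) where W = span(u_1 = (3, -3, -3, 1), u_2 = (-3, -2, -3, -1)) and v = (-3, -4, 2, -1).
proj_W(v) = (-1524/619, -256/619, -612/619, -508/619)

Set up U = [u_1 | ... | u_2] ∈ R^(4×2). The projector onto W = col(U) is P = U (U^T U)^(-1) U^T.
Compute U^T U =
  [28, 5]
  [5, 23],
and U^T v = (-4, 12).
Solve U^T U · c = U^T v for the coefficients: c = (-152/619, 356/619). The projection is proj_W(v) = U c.
Check: (v - proj_W(v)) · u_1 = 0  (should be 0).
Check: (v - proj_W(v)) · u_2 = 0  (should be 0).
Result: proj_W(v) = (-1524/619, -256/619, -612/619, -508/619).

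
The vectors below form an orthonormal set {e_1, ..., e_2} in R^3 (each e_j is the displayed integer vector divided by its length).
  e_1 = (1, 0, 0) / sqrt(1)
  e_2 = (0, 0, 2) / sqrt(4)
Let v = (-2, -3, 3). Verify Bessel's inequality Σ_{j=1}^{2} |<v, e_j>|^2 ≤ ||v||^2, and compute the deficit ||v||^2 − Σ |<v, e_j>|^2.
Σ |<v, e_j>|^2 = 13; ||v||^2 = 22; deficit = 9

Write each e_j = u_j / sqrt(<u_j, u_j>) where u_j is the displayed integer vector. Then <v, e_j> = <v, u_j> / sqrt(<u_j, u_j>), so |<v, e_j>|^2 = <v, u_j>^2 / <u_j, u_j>.
Coefficients: <v, e_1> = -2/sqrt(1), <v, e_2> = 6/sqrt(4).
Square and sum: Σ |<v, e_j>|^2 = 13.
Compute ||v||^2 = v·v = 22.
Deficit = 22 − 13 = 9 ≥ 0, confirming Bessel's inequality. (The deficit equals ||v − Σ <v,e_j> e_j||^2, the squared distance from v to span{e_j}.)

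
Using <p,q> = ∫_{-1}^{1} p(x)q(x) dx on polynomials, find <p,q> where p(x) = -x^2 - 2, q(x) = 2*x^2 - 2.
<p,q> = 88/15

Expand the product: p(x)·q(x) = -2*x^4 - 2*x^2 + 4.
∫_{-1}^{1} of each monomial x^k gives [2/(k+1) if k even, 0 if k odd]. Integrating term-by-term (or equivalently evaluating the antiderivative F(x) = -2*x^5/5 - 2*x^3/3 + 4*x at the endpoints):
  F(1) − F(−1) = 44/15 − (-44/15) = 88/15.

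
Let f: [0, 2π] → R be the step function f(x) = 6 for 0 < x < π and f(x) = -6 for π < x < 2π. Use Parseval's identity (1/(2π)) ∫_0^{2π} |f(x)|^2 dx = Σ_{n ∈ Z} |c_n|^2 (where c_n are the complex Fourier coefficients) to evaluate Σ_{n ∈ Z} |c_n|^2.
Σ |c_n|^2 = 36

Parseval equates the L^2 energy of f (normalised by 1/(2π)) with the ℓ^2 sum of its Fourier coefficients: (1/(2π)) ∫_0^{2π} |f|^2 = Σ |c_n|^2.
Compute the left side: (1/(2π)) [∫_0^π 6^2 dx + ∫_π^{2π} (-6)^2 dx] = (1/(2π)) · (36π + 36π) = (36 + 36)/2 = 36.
So Σ_{n ∈ Z} |c_n|^2 = 36.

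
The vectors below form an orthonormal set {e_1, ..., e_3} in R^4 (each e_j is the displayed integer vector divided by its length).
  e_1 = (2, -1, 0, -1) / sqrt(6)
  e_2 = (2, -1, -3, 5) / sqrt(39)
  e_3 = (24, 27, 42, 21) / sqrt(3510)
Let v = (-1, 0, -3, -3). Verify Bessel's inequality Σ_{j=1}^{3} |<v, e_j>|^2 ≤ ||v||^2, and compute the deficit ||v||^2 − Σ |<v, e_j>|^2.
Σ |<v, e_j>|^2 = 221/15; ||v||^2 = 19; deficit = 64/15

Write each e_j = u_j / sqrt(<u_j, u_j>) where u_j is the displayed integer vector. Then <v, e_j> = <v, u_j> / sqrt(<u_j, u_j>), so |<v, e_j>|^2 = <v, u_j>^2 / <u_j, u_j>.
Coefficients: <v, e_1> = 1/sqrt(6), <v, e_2> = -8/sqrt(39), <v, e_3> = -213/sqrt(3510).
Square and sum: Σ |<v, e_j>|^2 = 221/15.
Compute ||v||^2 = v·v = 19.
Deficit = 19 − 221/15 = 64/15 ≥ 0, confirming Bessel's inequality. (The deficit equals ||v − Σ <v,e_j> e_j||^2, the squared distance from v to span{e_j}.)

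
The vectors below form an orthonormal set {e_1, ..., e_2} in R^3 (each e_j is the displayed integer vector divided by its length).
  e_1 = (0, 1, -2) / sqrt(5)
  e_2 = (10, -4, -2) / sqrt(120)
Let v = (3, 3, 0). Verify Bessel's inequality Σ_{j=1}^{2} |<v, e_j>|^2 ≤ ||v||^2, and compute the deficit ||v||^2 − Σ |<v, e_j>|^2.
Σ |<v, e_j>|^2 = 9/2; ||v||^2 = 18; deficit = 27/2

Write each e_j = u_j / sqrt(<u_j, u_j>) where u_j is the displayed integer vector. Then <v, e_j> = <v, u_j> / sqrt(<u_j, u_j>), so |<v, e_j>|^2 = <v, u_j>^2 / <u_j, u_j>.
Coefficients: <v, e_1> = 3/sqrt(5), <v, e_2> = 18/sqrt(120).
Square and sum: Σ |<v, e_j>|^2 = 9/2.
Compute ||v||^2 = v·v = 18.
Deficit = 18 − 9/2 = 27/2 ≥ 0, confirming Bessel's inequality. (The deficit equals ||v − Σ <v,e_j> e_j||^2, the squared distance from v to span{e_j}.)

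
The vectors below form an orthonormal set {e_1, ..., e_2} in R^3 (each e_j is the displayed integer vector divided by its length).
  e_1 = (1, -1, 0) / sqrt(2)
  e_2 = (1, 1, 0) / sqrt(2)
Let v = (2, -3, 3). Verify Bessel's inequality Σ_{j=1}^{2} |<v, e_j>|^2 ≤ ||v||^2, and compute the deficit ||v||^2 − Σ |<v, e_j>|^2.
Σ |<v, e_j>|^2 = 13; ||v||^2 = 22; deficit = 9

Write each e_j = u_j / sqrt(<u_j, u_j>) where u_j is the displayed integer vector. Then <v, e_j> = <v, u_j> / sqrt(<u_j, u_j>), so |<v, e_j>|^2 = <v, u_j>^2 / <u_j, u_j>.
Coefficients: <v, e_1> = 5/sqrt(2), <v, e_2> = -1/sqrt(2).
Square and sum: Σ |<v, e_j>|^2 = 13.
Compute ||v||^2 = v·v = 22.
Deficit = 22 − 13 = 9 ≥ 0, confirming Bessel's inequality. (The deficit equals ||v − Σ <v,e_j> e_j||^2, the squared distance from v to span{e_j}.)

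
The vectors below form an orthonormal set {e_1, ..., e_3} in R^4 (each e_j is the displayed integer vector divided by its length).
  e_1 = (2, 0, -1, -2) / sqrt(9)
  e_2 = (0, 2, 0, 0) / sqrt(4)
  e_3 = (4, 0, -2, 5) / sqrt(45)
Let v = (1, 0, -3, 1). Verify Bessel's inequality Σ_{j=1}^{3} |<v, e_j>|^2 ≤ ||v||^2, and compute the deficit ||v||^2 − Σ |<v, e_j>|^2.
Σ |<v, e_j>|^2 = 6; ||v||^2 = 11; deficit = 5

Write each e_j = u_j / sqrt(<u_j, u_j>) where u_j is the displayed integer vector. Then <v, e_j> = <v, u_j> / sqrt(<u_j, u_j>), so |<v, e_j>|^2 = <v, u_j>^2 / <u_j, u_j>.
Coefficients: <v, e_1> = 3/sqrt(9), <v, e_2> = 0/sqrt(4), <v, e_3> = 15/sqrt(45).
Square and sum: Σ |<v, e_j>|^2 = 6.
Compute ||v||^2 = v·v = 11.
Deficit = 11 − 6 = 5 ≥ 0, confirming Bessel's inequality. (The deficit equals ||v − Σ <v,e_j> e_j||^2, the squared distance from v to span{e_j}.)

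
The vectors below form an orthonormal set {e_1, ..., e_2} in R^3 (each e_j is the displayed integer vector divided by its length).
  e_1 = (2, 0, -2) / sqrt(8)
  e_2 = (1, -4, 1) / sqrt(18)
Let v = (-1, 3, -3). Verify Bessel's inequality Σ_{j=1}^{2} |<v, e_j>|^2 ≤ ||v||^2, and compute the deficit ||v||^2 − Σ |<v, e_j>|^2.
Σ |<v, e_j>|^2 = 146/9; ||v||^2 = 19; deficit = 25/9

Write each e_j = u_j / sqrt(<u_j, u_j>) where u_j is the displayed integer vector. Then <v, e_j> = <v, u_j> / sqrt(<u_j, u_j>), so |<v, e_j>|^2 = <v, u_j>^2 / <u_j, u_j>.
Coefficients: <v, e_1> = 4/sqrt(8), <v, e_2> = -16/sqrt(18).
Square and sum: Σ |<v, e_j>|^2 = 146/9.
Compute ||v||^2 = v·v = 19.
Deficit = 19 − 146/9 = 25/9 ≥ 0, confirming Bessel's inequality. (The deficit equals ||v − Σ <v,e_j> e_j||^2, the squared distance from v to span{e_j}.)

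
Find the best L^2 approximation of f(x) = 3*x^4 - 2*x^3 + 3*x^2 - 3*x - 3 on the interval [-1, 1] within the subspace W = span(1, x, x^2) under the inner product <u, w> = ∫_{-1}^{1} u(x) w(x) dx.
g(x) = 39*x^2/7 - 21*x/5 - 114/35

The best approximation g ∈ W is the orthogonal projection of f onto W. Writing g = a_0 + a_1 x + a_2 x^2, the coefficients solve the normal equations G · a = b where
  G_{ij} = <φ_i, φ_j> and b_i = <f, φ_i>, with φ_0 = 1, φ_1 = x, φ_2 = x^2.
G =
  [2, 0, 2/3]
  [0, 2/3, 0]
  [2/3, 0, 2/5],
b = (-14/5, -14/5, 2/35).
Solving gives a_0 = -114/35, a_1 = -21/5, a_2 = 39/7, so
  g(x) = 39*x^2/7 - 21*x/5 - 114/35.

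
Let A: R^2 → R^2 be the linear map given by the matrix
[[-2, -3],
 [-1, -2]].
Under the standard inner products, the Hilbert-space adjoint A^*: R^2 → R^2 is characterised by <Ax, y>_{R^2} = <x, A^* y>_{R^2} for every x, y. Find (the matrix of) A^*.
A^* = A^T =
[[-2, -1],
 [-3, -2]]

For real matrices with standard dot products, the defining identity <Ax, y> = <x, A^* y> gives (Ax)^T y = x^T (A^*) y, i.e. x^T A^T y = x^T (A^*) y. Since this holds for all x, y, we must have A^* = A^T. Therefore
A^* =
[[-2, -1],
 [-3, -2]].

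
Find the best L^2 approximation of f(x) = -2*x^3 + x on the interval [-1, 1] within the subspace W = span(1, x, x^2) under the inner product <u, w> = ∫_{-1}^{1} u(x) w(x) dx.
g(x) = -x/5

The best approximation g ∈ W is the orthogonal projection of f onto W. Writing g = a_0 + a_1 x + a_2 x^2, the coefficients solve the normal equations G · a = b where
  G_{ij} = <φ_i, φ_j> and b_i = <f, φ_i>, with φ_0 = 1, φ_1 = x, φ_2 = x^2.
G =
  [2, 0, 2/3]
  [0, 2/3, 0]
  [2/3, 0, 2/5],
b = (0, -2/15, 0).
Solving gives a_0 = 0, a_1 = -1/5, a_2 = 0, so
  g(x) = -x/5.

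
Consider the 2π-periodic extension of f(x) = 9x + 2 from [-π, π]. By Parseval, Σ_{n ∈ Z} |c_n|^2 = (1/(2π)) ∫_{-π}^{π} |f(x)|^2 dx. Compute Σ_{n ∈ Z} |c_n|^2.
Σ |c_n|^2 = 27π^2 + 4

Expand and integrate term by term over [-π, π]:
  ∫ (9x)^2 dx = 81·(2π^3/3); ∫ 2·9·(2)·x dx = 0 (odd integrand); ∫ 2^2 dx = 4·2π.
So (1/(2π)) ∫_{-π}^{π} (9x + 2)^2 dx = 81π^2/3 + 4 = 27π^2 + 4.
Parseval ⇒ Σ |c_n|^2 = 27π^2 + 4.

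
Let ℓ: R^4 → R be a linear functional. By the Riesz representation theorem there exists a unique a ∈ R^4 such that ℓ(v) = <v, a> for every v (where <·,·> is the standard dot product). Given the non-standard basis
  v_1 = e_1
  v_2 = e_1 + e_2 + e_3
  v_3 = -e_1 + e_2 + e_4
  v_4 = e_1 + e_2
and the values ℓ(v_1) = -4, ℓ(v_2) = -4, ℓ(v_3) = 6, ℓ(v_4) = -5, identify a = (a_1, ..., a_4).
a = (-4, -1, 1, 3)

Write a = (a_1, ..., a_4) in the standard basis. For each basis vector v_i, ℓ(v_i) = <v_i, a> is a linear equation in the a_j's. Collect the n equations into a matrix system V a = ℓ, where row i of V is v_i (expressed in the standard basis). Since V is invertible (lower-triangular with 1s on the diagonal, up to permutation), solve by back-substitution:
  V =
[[1, 0, 0, 0],
 [1, 1, 1, 0],
 [-1, 1, 0, 1],
 [1, 1, 0, 0]]
  V a = (-4, -4, 6, -5)
Solving gives a = (-4, -1, 1, 3).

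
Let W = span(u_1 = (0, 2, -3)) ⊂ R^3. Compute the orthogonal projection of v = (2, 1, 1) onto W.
proj_W(v) = (0, -2/13, 3/13)

Set up U = [u_1 | ... | u_1] ∈ R^(3×1). The projector onto W = col(U) is P = U (U^T U)^(-1) U^T.
Compute U^T U =
  [13],
and U^T v = (-1).
Solve U^T U · c = U^T v for the coefficients: c = (-1/13). The projection is proj_W(v) = U c.
Check: (v - proj_W(v)) · u_1 = 0  (should be 0).
Result: proj_W(v) = (0, -2/13, 3/13).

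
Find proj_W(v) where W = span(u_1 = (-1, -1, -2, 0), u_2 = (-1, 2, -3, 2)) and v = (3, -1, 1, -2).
proj_W(v) = (64/83, -92/83, 180/83, -104/83)

Set up U = [u_1 | ... | u_2] ∈ R^(4×2). The projector onto W = col(U) is P = U (U^T U)^(-1) U^T.
Compute U^T U =
  [6, 5]
  [5, 18],
and U^T v = (-4, -12).
Solve U^T U · c = U^T v for the coefficients: c = (-12/83, -52/83). The projection is proj_W(v) = U c.
Check: (v - proj_W(v)) · u_1 = 0  (should be 0).
Check: (v - proj_W(v)) · u_2 = 0  (should be 0).
Result: proj_W(v) = (64/83, -92/83, 180/83, -104/83).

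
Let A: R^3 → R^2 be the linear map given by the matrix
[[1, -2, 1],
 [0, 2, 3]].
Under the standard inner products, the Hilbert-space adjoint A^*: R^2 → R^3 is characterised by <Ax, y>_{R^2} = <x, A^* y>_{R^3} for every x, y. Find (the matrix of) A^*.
A^* = A^T =
[[1, 0],
 [-2, 2],
 [1, 3]]

For real matrices with standard dot products, the defining identity <Ax, y> = <x, A^* y> gives (Ax)^T y = x^T (A^*) y, i.e. x^T A^T y = x^T (A^*) y. Since this holds for all x, y, we must have A^* = A^T. Therefore
A^* =
[[1, 0],
 [-2, 2],
 [1, 3]].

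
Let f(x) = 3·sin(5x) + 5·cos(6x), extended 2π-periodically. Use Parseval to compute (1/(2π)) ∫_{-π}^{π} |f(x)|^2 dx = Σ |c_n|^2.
Σ |c_n|^2 = 17

Expand |f|^2 and use orthogonality of {sin(nx), cos(mx)} on [-π, π]:
  ∫_{-π}^{π} sin(nx)^2 dx = π, ∫ cos(mx)^2 dx = π, and cross terms integrate to 0.
So ∫_{-π}^{π} f(x)^2 dx = 3^2 · π + 5^2 · π = (9 + 25)π.
Divide by 2π: (9 + 25)/2 = 17.
By Parseval, this equals Σ |c_n|^2.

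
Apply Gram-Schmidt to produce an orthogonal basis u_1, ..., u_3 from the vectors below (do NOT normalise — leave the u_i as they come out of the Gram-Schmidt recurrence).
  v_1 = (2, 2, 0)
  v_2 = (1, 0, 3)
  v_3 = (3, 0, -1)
Orthogonal basis:
  u_1 = (2, 2, 0)
  u_2 = (1/2, -1/2, 3)
  u_3 = (30/19, -30/19, -10/19)

Apply the Gram-Schmidt recurrence
  u_1 = v_1
  u_i = v_i − Σ_{j<i} ((v_i · u_j) / (u_j · u_j)) · u_j.

Step by step this gives:
  u_1 = (2, 2, 0)
  u_2 = (1/2, -1/2, 3)
  u_3 = (30/19, -30/19, -10/19)

Orthogonality check:
  u_2 · u_1 = 0 (should be 0)
  u_3 · u_1 = 0 (should be 0)
  u_3 · u_2 = 0 (should be 0)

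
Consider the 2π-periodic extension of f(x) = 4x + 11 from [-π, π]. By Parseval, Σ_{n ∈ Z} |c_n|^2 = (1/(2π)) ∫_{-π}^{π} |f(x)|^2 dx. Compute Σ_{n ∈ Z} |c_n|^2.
Σ |c_n|^2 = 16π^2/3 + 121

Expand and integrate term by term over [-π, π]:
  ∫ (4x)^2 dx = 16·(2π^3/3); ∫ 2·4·(11)·x dx = 0 (odd integrand); ∫ 11^2 dx = 121·2π.
So (1/(2π)) ∫_{-π}^{π} (4x + 11)^2 dx = 16π^2/3 + 121 = 16π^2/3 + 121.
Parseval ⇒ Σ |c_n|^2 = 16π^2/3 + 121.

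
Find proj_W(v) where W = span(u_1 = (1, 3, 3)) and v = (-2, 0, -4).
proj_W(v) = (-14/19, -42/19, -42/19)

Set up U = [u_1 | ... | u_1] ∈ R^(3×1). The projector onto W = col(U) is P = U (U^T U)^(-1) U^T.
Compute U^T U =
  [19],
and U^T v = (-14).
Solve U^T U · c = U^T v for the coefficients: c = (-14/19). The projection is proj_W(v) = U c.
Check: (v - proj_W(v)) · u_1 = 0  (should be 0).
Result: proj_W(v) = (-14/19, -42/19, -42/19).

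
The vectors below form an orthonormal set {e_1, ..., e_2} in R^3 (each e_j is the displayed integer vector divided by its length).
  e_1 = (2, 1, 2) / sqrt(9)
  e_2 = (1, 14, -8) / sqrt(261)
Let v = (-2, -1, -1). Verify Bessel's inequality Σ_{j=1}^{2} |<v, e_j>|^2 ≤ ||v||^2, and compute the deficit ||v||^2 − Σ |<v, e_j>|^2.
Σ |<v, e_j>|^2 = 165/29; ||v||^2 = 6; deficit = 9/29

Write each e_j = u_j / sqrt(<u_j, u_j>) where u_j is the displayed integer vector. Then <v, e_j> = <v, u_j> / sqrt(<u_j, u_j>), so |<v, e_j>|^2 = <v, u_j>^2 / <u_j, u_j>.
Coefficients: <v, e_1> = -7/sqrt(9), <v, e_2> = -8/sqrt(261).
Square and sum: Σ |<v, e_j>|^2 = 165/29.
Compute ||v||^2 = v·v = 6.
Deficit = 6 − 165/29 = 9/29 ≥ 0, confirming Bessel's inequality. (The deficit equals ||v − Σ <v,e_j> e_j||^2, the squared distance from v to span{e_j}.)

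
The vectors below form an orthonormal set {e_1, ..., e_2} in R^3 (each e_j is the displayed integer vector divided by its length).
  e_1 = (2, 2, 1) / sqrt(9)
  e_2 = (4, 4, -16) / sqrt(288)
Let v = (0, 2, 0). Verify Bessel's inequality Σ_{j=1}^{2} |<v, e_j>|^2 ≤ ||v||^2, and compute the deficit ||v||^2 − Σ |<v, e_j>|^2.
Σ |<v, e_j>|^2 = 2; ||v||^2 = 4; deficit = 2

Write each e_j = u_j / sqrt(<u_j, u_j>) where u_j is the displayed integer vector. Then <v, e_j> = <v, u_j> / sqrt(<u_j, u_j>), so |<v, e_j>|^2 = <v, u_j>^2 / <u_j, u_j>.
Coefficients: <v, e_1> = 4/sqrt(9), <v, e_2> = 8/sqrt(288).
Square and sum: Σ |<v, e_j>|^2 = 2.
Compute ||v||^2 = v·v = 4.
Deficit = 4 − 2 = 2 ≥ 0, confirming Bessel's inequality. (The deficit equals ||v − Σ <v,e_j> e_j||^2, the squared distance from v to span{e_j}.)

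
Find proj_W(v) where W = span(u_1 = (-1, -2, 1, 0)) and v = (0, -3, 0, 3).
proj_W(v) = (-1, -2, 1, 0)

Set up U = [u_1 | ... | u_1] ∈ R^(4×1). The projector onto W = col(U) is P = U (U^T U)^(-1) U^T.
Compute U^T U =
  [6],
and U^T v = (6).
Solve U^T U · c = U^T v for the coefficients: c = (1). The projection is proj_W(v) = U c.
Check: (v - proj_W(v)) · u_1 = 0  (should be 0).
Result: proj_W(v) = (-1, -2, 1, 0).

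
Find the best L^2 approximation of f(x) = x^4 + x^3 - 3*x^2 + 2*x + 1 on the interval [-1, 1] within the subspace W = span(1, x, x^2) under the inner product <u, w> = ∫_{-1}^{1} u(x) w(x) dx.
g(x) = -15*x^2/7 + 13*x/5 + 32/35

The best approximation g ∈ W is the orthogonal projection of f onto W. Writing g = a_0 + a_1 x + a_2 x^2, the coefficients solve the normal equations G · a = b where
  G_{ij} = <φ_i, φ_j> and b_i = <f, φ_i>, with φ_0 = 1, φ_1 = x, φ_2 = x^2.
G =
  [2, 0, 2/3]
  [0, 2/3, 0]
  [2/3, 0, 2/5],
b = (2/5, 26/15, -26/105).
Solving gives a_0 = 32/35, a_1 = 13/5, a_2 = -15/7, so
  g(x) = -15*x^2/7 + 13*x/5 + 32/35.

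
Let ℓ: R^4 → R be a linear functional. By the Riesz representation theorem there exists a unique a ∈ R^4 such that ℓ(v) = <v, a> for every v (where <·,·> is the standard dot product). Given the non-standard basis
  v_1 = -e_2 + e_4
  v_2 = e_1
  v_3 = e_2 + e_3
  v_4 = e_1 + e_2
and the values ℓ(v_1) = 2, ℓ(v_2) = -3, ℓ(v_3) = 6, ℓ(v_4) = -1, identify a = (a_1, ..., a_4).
a = (-3, 2, 4, 4)

Write a = (a_1, ..., a_4) in the standard basis. For each basis vector v_i, ℓ(v_i) = <v_i, a> is a linear equation in the a_j's. Collect the n equations into a matrix system V a = ℓ, where row i of V is v_i (expressed in the standard basis). Since V is invertible (lower-triangular with 1s on the diagonal, up to permutation), solve by back-substitution:
  V =
[[0, -1, 0, 1],
 [1, 0, 0, 0],
 [0, 1, 1, 0],
 [1, 1, 0, 0]]
  V a = (2, -3, 6, -1)
Solving gives a = (-3, 2, 4, 4).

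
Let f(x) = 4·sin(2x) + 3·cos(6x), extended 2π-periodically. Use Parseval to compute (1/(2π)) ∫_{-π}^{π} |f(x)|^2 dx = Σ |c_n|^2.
Σ |c_n|^2 = 25/2

Expand |f|^2 and use orthogonality of {sin(nx), cos(mx)} on [-π, π]:
  ∫_{-π}^{π} sin(nx)^2 dx = π, ∫ cos(mx)^2 dx = π, and cross terms integrate to 0.
So ∫_{-π}^{π} f(x)^2 dx = 4^2 · π + 3^2 · π = (16 + 9)π.
Divide by 2π: (16 + 9)/2 = 25/2.
By Parseval, this equals Σ |c_n|^2.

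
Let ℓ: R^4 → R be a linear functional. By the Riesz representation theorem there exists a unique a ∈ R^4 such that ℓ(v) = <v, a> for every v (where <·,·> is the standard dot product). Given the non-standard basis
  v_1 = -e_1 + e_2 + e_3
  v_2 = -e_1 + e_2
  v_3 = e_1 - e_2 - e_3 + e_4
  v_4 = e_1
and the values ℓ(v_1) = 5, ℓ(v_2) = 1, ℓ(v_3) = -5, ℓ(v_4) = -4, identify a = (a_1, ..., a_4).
a = (-4, -3, 4, 0)

Write a = (a_1, ..., a_4) in the standard basis. For each basis vector v_i, ℓ(v_i) = <v_i, a> is a linear equation in the a_j's. Collect the n equations into a matrix system V a = ℓ, where row i of V is v_i (expressed in the standard basis). Since V is invertible (lower-triangular with 1s on the diagonal, up to permutation), solve by back-substitution:
  V =
[[-1, 1, 1, 0],
 [-1, 1, 0, 0],
 [1, -1, -1, 1],
 [1, 0, 0, 0]]
  V a = (5, 1, -5, -4)
Solving gives a = (-4, -3, 4, 0).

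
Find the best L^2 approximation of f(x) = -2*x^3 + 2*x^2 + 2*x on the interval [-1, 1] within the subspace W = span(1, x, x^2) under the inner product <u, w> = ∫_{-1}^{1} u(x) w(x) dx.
g(x) = 2*x^2 + 4*x/5

The best approximation g ∈ W is the orthogonal projection of f onto W. Writing g = a_0 + a_1 x + a_2 x^2, the coefficients solve the normal equations G · a = b where
  G_{ij} = <φ_i, φ_j> and b_i = <f, φ_i>, with φ_0 = 1, φ_1 = x, φ_2 = x^2.
G =
  [2, 0, 2/3]
  [0, 2/3, 0]
  [2/3, 0, 2/5],
b = (4/3, 8/15, 4/5).
Solving gives a_0 = 0, a_1 = 4/5, a_2 = 2, so
  g(x) = 2*x^2 + 4*x/5.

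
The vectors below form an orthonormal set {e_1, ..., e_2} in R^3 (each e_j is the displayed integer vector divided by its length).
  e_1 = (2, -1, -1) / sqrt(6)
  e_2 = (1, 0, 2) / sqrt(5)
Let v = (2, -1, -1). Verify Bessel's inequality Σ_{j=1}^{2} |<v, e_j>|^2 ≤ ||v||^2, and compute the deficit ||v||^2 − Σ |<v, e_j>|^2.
Σ |<v, e_j>|^2 = 6; ||v||^2 = 6; deficit = 0

Write each e_j = u_j / sqrt(<u_j, u_j>) where u_j is the displayed integer vector. Then <v, e_j> = <v, u_j> / sqrt(<u_j, u_j>), so |<v, e_j>|^2 = <v, u_j>^2 / <u_j, u_j>.
Coefficients: <v, e_1> = 6/sqrt(6), <v, e_2> = 0/sqrt(5).
Square and sum: Σ |<v, e_j>|^2 = 6.
Compute ||v||^2 = v·v = 6.
Deficit = 6 − 6 = 0 ≥ 0, confirming Bessel's inequality. (The deficit equals ||v − Σ <v,e_j> e_j||^2, the squared distance from v to span{e_j}.)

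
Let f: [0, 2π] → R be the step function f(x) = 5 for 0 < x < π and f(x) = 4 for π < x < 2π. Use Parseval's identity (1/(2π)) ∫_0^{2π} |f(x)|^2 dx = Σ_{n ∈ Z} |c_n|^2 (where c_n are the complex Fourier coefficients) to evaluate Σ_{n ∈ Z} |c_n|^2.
Σ |c_n|^2 = 41/2

Parseval equates the L^2 energy of f (normalised by 1/(2π)) with the ℓ^2 sum of its Fourier coefficients: (1/(2π)) ∫_0^{2π} |f|^2 = Σ |c_n|^2.
Compute the left side: (1/(2π)) [∫_0^π 5^2 dx + ∫_π^{2π} 4^2 dx] = (1/(2π)) · (25π + 16π) = (25 + 16)/2 = 41/2.
So Σ_{n ∈ Z} |c_n|^2 = 41/2.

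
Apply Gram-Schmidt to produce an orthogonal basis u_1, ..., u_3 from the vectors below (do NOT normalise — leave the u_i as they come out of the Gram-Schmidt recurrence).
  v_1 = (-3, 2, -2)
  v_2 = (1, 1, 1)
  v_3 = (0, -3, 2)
Orthogonal basis:
  u_1 = (-3, 2, -2)
  u_2 = (8/17, 23/17, 11/17)
  u_3 = (-26/21, -13/42, 65/42)

Apply the Gram-Schmidt recurrence
  u_1 = v_1
  u_i = v_i − Σ_{j<i} ((v_i · u_j) / (u_j · u_j)) · u_j.

Step by step this gives:
  u_1 = (-3, 2, -2)
  u_2 = (8/17, 23/17, 11/17)
  u_3 = (-26/21, -13/42, 65/42)

Orthogonality check:
  u_2 · u_1 = 0 (should be 0)
  u_3 · u_1 = 0 (should be 0)
  u_3 · u_2 = 0 (should be 0)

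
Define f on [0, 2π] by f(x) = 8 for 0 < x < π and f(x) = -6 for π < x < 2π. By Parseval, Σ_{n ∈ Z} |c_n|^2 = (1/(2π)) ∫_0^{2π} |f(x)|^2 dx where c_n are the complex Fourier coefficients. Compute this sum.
Σ |c_n|^2 = 50

Parseval equates the L^2 energy of f (normalised by 1/(2π)) with the ℓ^2 sum of its Fourier coefficients: (1/(2π)) ∫_0^{2π} |f|^2 = Σ |c_n|^2.
Compute the left side: (1/(2π)) [∫_0^π 8^2 dx + ∫_π^{2π} (-6)^2 dx] = (1/(2π)) · (64π + 36π) = (64 + 36)/2 = 50.
So Σ_{n ∈ Z} |c_n|^2 = 50.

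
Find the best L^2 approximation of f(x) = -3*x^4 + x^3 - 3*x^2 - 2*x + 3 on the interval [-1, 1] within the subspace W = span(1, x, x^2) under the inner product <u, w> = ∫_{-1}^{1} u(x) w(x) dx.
g(x) = -39*x^2/7 - 7*x/5 + 114/35

The best approximation g ∈ W is the orthogonal projection of f onto W. Writing g = a_0 + a_1 x + a_2 x^2, the coefficients solve the normal equations G · a = b where
  G_{ij} = <φ_i, φ_j> and b_i = <f, φ_i>, with φ_0 = 1, φ_1 = x, φ_2 = x^2.
G =
  [2, 0, 2/3]
  [0, 2/3, 0]
  [2/3, 0, 2/5],
b = (14/5, -14/15, -2/35).
Solving gives a_0 = 114/35, a_1 = -7/5, a_2 = -39/7, so
  g(x) = -39*x^2/7 - 7*x/5 + 114/35.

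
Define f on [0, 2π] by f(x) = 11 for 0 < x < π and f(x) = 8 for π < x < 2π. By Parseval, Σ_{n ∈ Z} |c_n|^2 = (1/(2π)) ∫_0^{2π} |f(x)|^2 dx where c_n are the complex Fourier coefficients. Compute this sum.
Σ |c_n|^2 = 185/2

Parseval equates the L^2 energy of f (normalised by 1/(2π)) with the ℓ^2 sum of its Fourier coefficients: (1/(2π)) ∫_0^{2π} |f|^2 = Σ |c_n|^2.
Compute the left side: (1/(2π)) [∫_0^π 11^2 dx + ∫_π^{2π} 8^2 dx] = (1/(2π)) · (121π + 64π) = (121 + 64)/2 = 185/2.
So Σ_{n ∈ Z} |c_n|^2 = 185/2.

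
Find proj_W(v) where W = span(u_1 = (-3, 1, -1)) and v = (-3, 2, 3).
proj_W(v) = (-24/11, 8/11, -8/11)

Set up U = [u_1 | ... | u_1] ∈ R^(3×1). The projector onto W = col(U) is P = U (U^T U)^(-1) U^T.
Compute U^T U =
  [11],
and U^T v = (8).
Solve U^T U · c = U^T v for the coefficients: c = (8/11). The projection is proj_W(v) = U c.
Check: (v - proj_W(v)) · u_1 = 0  (should be 0).
Result: proj_W(v) = (-24/11, 8/11, -8/11).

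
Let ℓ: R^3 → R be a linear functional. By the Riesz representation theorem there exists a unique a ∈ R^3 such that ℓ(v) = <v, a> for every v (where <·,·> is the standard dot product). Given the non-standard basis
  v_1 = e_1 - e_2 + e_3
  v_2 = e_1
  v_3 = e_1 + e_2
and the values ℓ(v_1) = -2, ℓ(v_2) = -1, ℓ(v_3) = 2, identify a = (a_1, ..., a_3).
a = (-1, 3, 2)

Write a = (a_1, ..., a_3) in the standard basis. For each basis vector v_i, ℓ(v_i) = <v_i, a> is a linear equation in the a_j's. Collect the n equations into a matrix system V a = ℓ, where row i of V is v_i (expressed in the standard basis). Since V is invertible (lower-triangular with 1s on the diagonal, up to permutation), solve by back-substitution:
  V =
[[1, -1, 1],
 [1, 0, 0],
 [1, 1, 0]]
  V a = (-2, -1, 2)
Solving gives a = (-1, 3, 2).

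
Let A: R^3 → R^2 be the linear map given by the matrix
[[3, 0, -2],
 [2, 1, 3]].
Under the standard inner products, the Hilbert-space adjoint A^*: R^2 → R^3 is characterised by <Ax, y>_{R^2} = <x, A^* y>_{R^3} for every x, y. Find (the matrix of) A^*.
A^* = A^T =
[[3, 2],
 [0, 1],
 [-2, 3]]

For real matrices with standard dot products, the defining identity <Ax, y> = <x, A^* y> gives (Ax)^T y = x^T (A^*) y, i.e. x^T A^T y = x^T (A^*) y. Since this holds for all x, y, we must have A^* = A^T. Therefore
A^* =
[[3, 2],
 [0, 1],
 [-2, 3]].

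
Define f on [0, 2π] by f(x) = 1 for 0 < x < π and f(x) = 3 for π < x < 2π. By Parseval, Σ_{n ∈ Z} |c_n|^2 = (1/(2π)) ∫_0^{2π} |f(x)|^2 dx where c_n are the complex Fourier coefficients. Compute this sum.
Σ |c_n|^2 = 5

Parseval equates the L^2 energy of f (normalised by 1/(2π)) with the ℓ^2 sum of its Fourier coefficients: (1/(2π)) ∫_0^{2π} |f|^2 = Σ |c_n|^2.
Compute the left side: (1/(2π)) [∫_0^π 1^2 dx + ∫_π^{2π} 3^2 dx] = (1/(2π)) · (1π + 9π) = (1 + 9)/2 = 5.
So Σ_{n ∈ Z} |c_n|^2 = 5.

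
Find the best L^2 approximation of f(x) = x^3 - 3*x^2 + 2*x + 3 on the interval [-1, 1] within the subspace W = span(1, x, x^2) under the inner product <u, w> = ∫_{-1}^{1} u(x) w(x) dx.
g(x) = -3*x^2 + 13*x/5 + 3

The best approximation g ∈ W is the orthogonal projection of f onto W. Writing g = a_0 + a_1 x + a_2 x^2, the coefficients solve the normal equations G · a = b where
  G_{ij} = <φ_i, φ_j> and b_i = <f, φ_i>, with φ_0 = 1, φ_1 = x, φ_2 = x^2.
G =
  [2, 0, 2/3]
  [0, 2/3, 0]
  [2/3, 0, 2/5],
b = (4, 26/15, 4/5).
Solving gives a_0 = 3, a_1 = 13/5, a_2 = -3, so
  g(x) = -3*x^2 + 13*x/5 + 3.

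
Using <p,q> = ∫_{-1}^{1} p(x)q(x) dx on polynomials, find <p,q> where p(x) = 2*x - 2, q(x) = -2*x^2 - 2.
<p,q> = 32/3

Expand the product: p(x)·q(x) = -4*x^3 + 4*x^2 - 4*x + 4.
∫_{-1}^{1} of each monomial x^k gives [2/(k+1) if k even, 0 if k odd]. Integrating term-by-term (or equivalently evaluating the antiderivative F(x) = -x^4 + 4*x^3/3 - 2*x^2 + 4*x at the endpoints):
  F(1) − F(−1) = 7/3 − (-25/3) = 32/3.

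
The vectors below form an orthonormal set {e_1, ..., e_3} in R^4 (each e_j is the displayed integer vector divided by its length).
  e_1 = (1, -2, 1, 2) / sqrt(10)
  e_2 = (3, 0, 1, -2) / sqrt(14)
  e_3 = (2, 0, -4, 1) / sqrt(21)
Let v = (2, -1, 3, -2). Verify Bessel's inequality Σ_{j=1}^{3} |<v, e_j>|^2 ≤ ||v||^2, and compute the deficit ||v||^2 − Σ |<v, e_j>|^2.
Σ |<v, e_j>|^2 = 266/15; ||v||^2 = 18; deficit = 4/15

Write each e_j = u_j / sqrt(<u_j, u_j>) where u_j is the displayed integer vector. Then <v, e_j> = <v, u_j> / sqrt(<u_j, u_j>), so |<v, e_j>|^2 = <v, u_j>^2 / <u_j, u_j>.
Coefficients: <v, e_1> = 3/sqrt(10), <v, e_2> = 13/sqrt(14), <v, e_3> = -10/sqrt(21).
Square and sum: Σ |<v, e_j>|^2 = 266/15.
Compute ||v||^2 = v·v = 18.
Deficit = 18 − 266/15 = 4/15 ≥ 0, confirming Bessel's inequality. (The deficit equals ||v − Σ <v,e_j> e_j||^2, the squared distance from v to span{e_j}.)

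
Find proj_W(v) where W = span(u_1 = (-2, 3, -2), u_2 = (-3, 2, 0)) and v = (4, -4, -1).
proj_W(v) = (360/77, -230/77, -12/77)

Set up U = [u_1 | ... | u_2] ∈ R^(3×2). The projector onto W = col(U) is P = U (U^T U)^(-1) U^T.
Compute U^T U =
  [17, 12]
  [12, 13],
and U^T v = (-18, -20).
Solve U^T U · c = U^T v for the coefficients: c = (6/77, -124/77). The projection is proj_W(v) = U c.
Check: (v - proj_W(v)) · u_1 = 0  (should be 0).
Check: (v - proj_W(v)) · u_2 = 0  (should be 0).
Result: proj_W(v) = (360/77, -230/77, -12/77).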